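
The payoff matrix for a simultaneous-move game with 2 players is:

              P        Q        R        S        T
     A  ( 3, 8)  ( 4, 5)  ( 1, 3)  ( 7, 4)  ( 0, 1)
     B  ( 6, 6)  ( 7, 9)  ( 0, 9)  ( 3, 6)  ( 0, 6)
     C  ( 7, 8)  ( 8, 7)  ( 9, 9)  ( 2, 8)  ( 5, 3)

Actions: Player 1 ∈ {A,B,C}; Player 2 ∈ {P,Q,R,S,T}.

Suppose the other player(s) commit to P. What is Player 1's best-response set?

u_1(A vs P) = 3
u_1(B vs P) = 6
u_1(C vs P) = 7
max payoff 7 at {C}

argmax u_1 = {C}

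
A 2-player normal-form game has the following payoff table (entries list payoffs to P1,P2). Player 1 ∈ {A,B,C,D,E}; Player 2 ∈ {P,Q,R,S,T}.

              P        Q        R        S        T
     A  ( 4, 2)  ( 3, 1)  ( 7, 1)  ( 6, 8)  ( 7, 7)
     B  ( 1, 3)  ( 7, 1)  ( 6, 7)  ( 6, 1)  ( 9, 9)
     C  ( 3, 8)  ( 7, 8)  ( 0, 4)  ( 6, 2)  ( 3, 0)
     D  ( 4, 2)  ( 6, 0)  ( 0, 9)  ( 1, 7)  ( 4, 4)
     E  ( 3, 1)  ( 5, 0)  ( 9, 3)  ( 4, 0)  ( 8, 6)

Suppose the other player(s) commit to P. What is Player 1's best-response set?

BR_1 = {A,D}

u_1(A vs P) = 4
u_1(B vs P) = 1
u_1(C vs P) = 3
u_1(D vs P) = 4
u_1(E vs P) = 3
max payoff 4 at {A,D}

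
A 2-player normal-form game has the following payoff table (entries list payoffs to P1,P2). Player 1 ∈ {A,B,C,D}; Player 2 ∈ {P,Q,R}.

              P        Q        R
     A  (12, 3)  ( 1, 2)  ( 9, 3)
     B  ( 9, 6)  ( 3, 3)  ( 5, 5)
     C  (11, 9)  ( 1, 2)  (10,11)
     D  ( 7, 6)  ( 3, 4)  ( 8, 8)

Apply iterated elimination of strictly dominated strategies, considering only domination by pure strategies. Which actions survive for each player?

P2 drop Q (P beats it: A:3>2 B:6>3 C:9>2 D:6>4)
P1 drop B (A beats it: P:12>9 R:9>5)
P1 drop D (A beats it: P:12>7 R:9>8)
P1→{A,C} P2→{P,R}

Remaining: P1:{A,C} P2:{P,R}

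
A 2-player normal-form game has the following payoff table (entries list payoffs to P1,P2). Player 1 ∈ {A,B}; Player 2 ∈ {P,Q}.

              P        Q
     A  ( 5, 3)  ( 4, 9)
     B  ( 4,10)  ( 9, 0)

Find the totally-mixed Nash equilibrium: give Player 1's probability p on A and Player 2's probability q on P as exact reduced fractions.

(p,q) = (5/8, 5/6)

P1 indiff ⇒ q·5+(1-q)·4 = q·4+(1-q)·9 ⇒ q(1) = (1-q)(5) ⇒ q = 5/6
P2 indiff ⇒ p·3+(1-p)·10 = p·9+(1-p)·0 ⇒ p(-6) = (1-p)(-10) ⇒ p = 5/8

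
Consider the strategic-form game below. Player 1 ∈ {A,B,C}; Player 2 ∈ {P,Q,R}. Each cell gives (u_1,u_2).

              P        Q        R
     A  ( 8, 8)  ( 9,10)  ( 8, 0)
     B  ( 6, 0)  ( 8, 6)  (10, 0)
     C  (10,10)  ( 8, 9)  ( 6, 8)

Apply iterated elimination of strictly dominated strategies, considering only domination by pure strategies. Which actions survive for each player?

Survivors P1:{A,C} P2:{P,Q}

P2 drop R (Q beats it: A:10>0 B:6>0 C:9>8)
P1 drop B (A beats it: P:8>6 Q:9>8)
P1→{A,C} P2→{P,Q}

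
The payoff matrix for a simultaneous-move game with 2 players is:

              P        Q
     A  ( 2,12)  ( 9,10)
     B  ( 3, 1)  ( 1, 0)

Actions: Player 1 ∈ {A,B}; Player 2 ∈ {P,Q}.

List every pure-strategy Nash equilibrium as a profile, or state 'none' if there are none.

Nash profiles: (B,P)

(A,P): not NE [P1→B gives 3>2]
(A,Q): not NE [P2→P gives 12>10]
(B,P): NE
(B,Q): not NE [P1→A gives 9>1; P2→P gives 1>0]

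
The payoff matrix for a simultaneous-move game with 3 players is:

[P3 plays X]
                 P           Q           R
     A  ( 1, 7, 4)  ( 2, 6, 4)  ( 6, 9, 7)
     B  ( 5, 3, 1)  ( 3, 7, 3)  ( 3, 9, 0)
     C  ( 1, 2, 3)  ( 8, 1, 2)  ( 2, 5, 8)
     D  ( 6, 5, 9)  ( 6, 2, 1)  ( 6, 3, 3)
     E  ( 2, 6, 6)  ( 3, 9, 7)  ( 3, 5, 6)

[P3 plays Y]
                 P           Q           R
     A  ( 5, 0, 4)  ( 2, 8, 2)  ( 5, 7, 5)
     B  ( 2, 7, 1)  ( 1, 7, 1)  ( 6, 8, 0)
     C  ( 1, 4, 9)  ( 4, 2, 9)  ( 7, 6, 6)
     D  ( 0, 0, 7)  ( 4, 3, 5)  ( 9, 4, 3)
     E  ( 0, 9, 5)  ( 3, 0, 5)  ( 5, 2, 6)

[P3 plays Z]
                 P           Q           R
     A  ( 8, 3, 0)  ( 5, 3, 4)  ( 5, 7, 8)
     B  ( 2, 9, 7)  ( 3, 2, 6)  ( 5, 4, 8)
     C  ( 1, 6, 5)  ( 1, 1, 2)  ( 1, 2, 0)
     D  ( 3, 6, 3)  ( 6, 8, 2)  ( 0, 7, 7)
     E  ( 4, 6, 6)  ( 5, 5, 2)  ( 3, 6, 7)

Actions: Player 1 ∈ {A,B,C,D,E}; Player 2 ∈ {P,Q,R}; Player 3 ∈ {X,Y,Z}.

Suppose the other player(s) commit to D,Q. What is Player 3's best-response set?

argmax u_3 = {Y}

u_3(X vs D,Q) = 1
u_3(Y vs D,Q) = 5
u_3(Z vs D,Q) = 2
max payoff 5 at {Y}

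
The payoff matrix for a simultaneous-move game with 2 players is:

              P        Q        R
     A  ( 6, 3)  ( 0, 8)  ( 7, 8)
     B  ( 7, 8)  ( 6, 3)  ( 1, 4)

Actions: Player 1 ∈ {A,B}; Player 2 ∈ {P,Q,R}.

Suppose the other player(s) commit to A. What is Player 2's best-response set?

u_2(P vs A) = 3
u_2(Q vs A) = 8
u_2(R vs A) = 8
max payoff 8 at {Q,R}

P2 best: {Q,R}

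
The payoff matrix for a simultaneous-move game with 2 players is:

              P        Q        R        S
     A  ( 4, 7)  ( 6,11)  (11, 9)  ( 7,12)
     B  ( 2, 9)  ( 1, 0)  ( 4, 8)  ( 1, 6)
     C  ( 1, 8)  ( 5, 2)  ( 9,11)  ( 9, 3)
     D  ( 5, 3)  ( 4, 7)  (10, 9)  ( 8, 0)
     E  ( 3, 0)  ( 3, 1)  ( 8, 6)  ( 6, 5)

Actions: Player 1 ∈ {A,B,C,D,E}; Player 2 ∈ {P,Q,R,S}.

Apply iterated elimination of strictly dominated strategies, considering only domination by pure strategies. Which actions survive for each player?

Survivors P1:{A,C,D} P2:{Q,R,S}

P1 drop B (A beats it: P:4>2 Q:6>1 R:11>4 S:7>1)
P1 drop E (A beats it: P:4>3 Q:6>3 R:11>8 S:7>6)
P2 drop P (R beats it: A:9>7 C:11>8 D:9>3)
P1→{A,C,D} P2→{Q,R,S}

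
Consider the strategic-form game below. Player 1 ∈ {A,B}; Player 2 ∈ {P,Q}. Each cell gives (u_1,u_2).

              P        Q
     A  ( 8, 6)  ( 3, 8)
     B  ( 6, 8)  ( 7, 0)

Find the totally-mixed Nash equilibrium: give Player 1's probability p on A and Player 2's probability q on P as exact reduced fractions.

P1 mixes 4/5 on A; P2 mixes 2/3 on P

P1 indiff ⇒ q·8+(1-q)·3 = q·6+(1-q)·7 ⇒ q(2) = (1-q)(4) ⇒ q = 2/3
P2 indiff ⇒ p·6+(1-p)·8 = p·8+(1-p)·0 ⇒ p(-2) = (1-p)(-8) ⇒ p = 4/5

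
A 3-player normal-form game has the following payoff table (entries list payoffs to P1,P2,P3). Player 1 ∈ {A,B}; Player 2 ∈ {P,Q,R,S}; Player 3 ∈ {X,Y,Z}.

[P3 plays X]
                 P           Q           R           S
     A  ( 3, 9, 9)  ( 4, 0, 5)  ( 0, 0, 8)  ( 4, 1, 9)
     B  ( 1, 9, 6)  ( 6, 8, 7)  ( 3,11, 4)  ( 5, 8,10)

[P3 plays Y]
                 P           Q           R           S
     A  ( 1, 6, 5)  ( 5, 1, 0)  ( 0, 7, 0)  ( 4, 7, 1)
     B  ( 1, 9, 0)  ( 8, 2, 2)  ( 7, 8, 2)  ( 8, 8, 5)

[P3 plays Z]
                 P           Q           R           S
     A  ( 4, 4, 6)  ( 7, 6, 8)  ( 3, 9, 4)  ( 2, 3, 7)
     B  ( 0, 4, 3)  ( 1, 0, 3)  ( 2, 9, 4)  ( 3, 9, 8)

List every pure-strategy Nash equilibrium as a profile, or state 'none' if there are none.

PSNE = {(A,P,X), (B,R,X)}

(A,P,X): NE
(A,P,Y): not NE [P2→S gives 7>6; P3→X gives 9>5]
(A,P,Z): not NE [P2→R gives 9>4; P3→X gives 9>6]
(A,Q,X): not NE [P1→B gives 6>4; P2→P gives 9>0; P3→Z gives 8>5]
(A,Q,Y): not NE [P1→B gives 8>5; P2→S gives 7>1; P3→Z gives 8>0]
(A,Q,Z): not NE [P2→R gives 9>6]
(A,R,X): not NE [P1→B gives 3>0; P2→P gives 9>0]
(A,R,Y): not NE [P1→B gives 7>0; P3→X gives 8>0]
(A,R,Z): not NE [P3→X gives 8>4]
(A,S,X): not NE [P1→B gives 5>4; P2→P gives 9>1]
(A,S,Y): not NE [P1→B gives 8>4; P3→X gives 9>1]
(A,S,Z): not NE [P1→B gives 3>2; P2→R gives 9>3; P3→X gives 9>7]
(B,P,X): not NE [P1→A gives 3>1; P2→R gives 11>9]
(B,P,Y): not NE [P3→X gives 6>0]
(B,P,Z): not NE [P1→A gives 4>0; P2→S gives 9>4; P3→X gives 6>3]
(B,Q,X): not NE [P2→R gives 11>8]
(B,Q,Y): not NE [P2→P gives 9>2; P3→X gives 7>2]
(B,Q,Z): not NE [P1→A gives 7>1; P2→S gives 9>0; P3→X gives 7>3]
(B,R,X): NE
(B,R,Y): not NE [P2→P gives 9>8; P3→Z gives 4>2]
(B,R,Z): not NE [P1→A gives 3>2]
(B,S,X): not NE [P2→R gives 11>8]
(B,S,Y): not NE [P2→P gives 9>8; P3→X gives 10>5]
(B,S,Z): not NE [P3→X gives 10>8]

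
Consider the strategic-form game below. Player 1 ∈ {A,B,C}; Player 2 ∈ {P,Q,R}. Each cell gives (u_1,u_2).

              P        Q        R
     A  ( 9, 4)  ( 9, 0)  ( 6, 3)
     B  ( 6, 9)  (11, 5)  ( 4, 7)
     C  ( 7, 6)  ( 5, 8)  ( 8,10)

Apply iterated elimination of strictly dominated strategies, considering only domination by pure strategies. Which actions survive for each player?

P2 drop Q (R beats it: A:3>0 B:7>5 C:10>8)
P1 drop B (A beats it: P:9>6 R:6>4)
P1→{A,C} P2→{P,R}

IESDS → P1:{A,C} P2:{P,R}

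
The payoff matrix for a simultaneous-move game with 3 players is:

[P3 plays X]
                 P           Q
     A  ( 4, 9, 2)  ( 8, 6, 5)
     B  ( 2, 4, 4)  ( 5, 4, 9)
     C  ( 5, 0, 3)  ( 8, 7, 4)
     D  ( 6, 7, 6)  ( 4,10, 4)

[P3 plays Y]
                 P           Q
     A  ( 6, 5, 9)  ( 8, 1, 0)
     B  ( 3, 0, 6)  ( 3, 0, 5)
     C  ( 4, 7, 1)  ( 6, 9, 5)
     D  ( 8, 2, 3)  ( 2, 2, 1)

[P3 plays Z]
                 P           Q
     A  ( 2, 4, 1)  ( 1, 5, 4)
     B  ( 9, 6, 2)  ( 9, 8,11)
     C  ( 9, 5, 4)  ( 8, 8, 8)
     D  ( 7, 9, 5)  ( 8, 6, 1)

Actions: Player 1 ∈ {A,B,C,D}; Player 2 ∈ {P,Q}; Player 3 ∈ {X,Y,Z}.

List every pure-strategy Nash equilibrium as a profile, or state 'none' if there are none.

PSNE = {(B,Q,Z)}

(A,P,X): not NE [P1→D gives 6>4; P3→Y gives 9>2]
(A,P,Y): not NE [P1→D gives 8>6]
(A,P,Z): not NE [P1→C gives 9>2; P2→Q gives 5>4; P3→Y gives 9>1]
(A,Q,X): not NE [P2→P gives 9>6]
(A,Q,Y): not NE [P2→P gives 5>1; P3→X gives 5>0]
(A,Q,Z): not NE [P1→B gives 9>1; P3→X gives 5>4]
(B,P,X): not NE [P1→D gives 6>2; P3→Y gives 6>4]
(B,P,Y): not NE [P1→D gives 8>3]
(B,P,Z): not NE [P2→Q gives 8>6; P3→Y gives 6>2]
(B,Q,X): not NE [P1→C gives 8>5; P3→Z gives 11>9]
(B,Q,Y): not NE [P1→A gives 8>3; P3→Z gives 11>5]
(B,Q,Z): NE
(C,P,X): not NE [P1→D gives 6>5; P2→Q gives 7>0; P3→Z gives 4>3]
(C,P,Y): not NE [P1→D gives 8>4; P2→Q gives 9>7; P3→Z gives 4>1]
(C,P,Z): not NE [P2→Q gives 8>5]
(C,Q,X): not NE [P3→Z gives 8>4]
(C,Q,Y): not NE [P1→A gives 8>6; P3→Z gives 8>5]
(C,Q,Z): not NE [P1→B gives 9>8]
(D,P,X): not NE [P2→Q gives 10>7]
(D,P,Y): not NE [P3→X gives 6>3]
(D,P,Z): not NE [P1→C gives 9>7; P3→X gives 6>5]
(D,Q,X): not NE [P1→C gives 8>4]
(D,Q,Y): not NE [P1→A gives 8>2; P3→X gives 4>1]
(D,Q,Z): not NE [P1→B gives 9>8; P2→P gives 9>6; P3→X gives 4>1]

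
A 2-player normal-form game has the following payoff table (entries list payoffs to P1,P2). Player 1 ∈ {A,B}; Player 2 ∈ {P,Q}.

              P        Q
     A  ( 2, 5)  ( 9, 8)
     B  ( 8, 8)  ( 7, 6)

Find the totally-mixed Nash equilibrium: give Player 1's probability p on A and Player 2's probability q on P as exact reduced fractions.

p=2/5, q=1/4

P1 indiff ⇒ q·2+(1-q)·9 = q·8+(1-q)·7 ⇒ q(-6) = (1-q)(-2) ⇒ q = 1/4
P2 indiff ⇒ p·5+(1-p)·8 = p·8+(1-p)·6 ⇒ p(-3) = (1-p)(-2) ⇒ p = 2/5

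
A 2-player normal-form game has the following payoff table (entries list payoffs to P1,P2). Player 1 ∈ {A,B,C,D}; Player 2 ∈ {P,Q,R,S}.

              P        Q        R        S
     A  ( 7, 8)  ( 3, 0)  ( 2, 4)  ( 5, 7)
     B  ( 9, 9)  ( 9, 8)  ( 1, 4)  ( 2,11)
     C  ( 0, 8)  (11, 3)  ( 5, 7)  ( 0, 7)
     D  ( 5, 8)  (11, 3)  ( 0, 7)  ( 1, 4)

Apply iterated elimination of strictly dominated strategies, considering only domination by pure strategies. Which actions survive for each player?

P2 drop Q (P beats it: A:8>0 B:9>8 C:8>3 D:8>3)
P1 drop D (A beats it: P:7>5 R:2>0 S:5>1)
P2 drop R (P beats it: A:8>4 B:9>4 C:8>7)
P1 drop C (A beats it: P:7>0 S:5>0)
P1→{A,B} P2→{P,S}

Survivors P1:{A,B} P2:{P,S}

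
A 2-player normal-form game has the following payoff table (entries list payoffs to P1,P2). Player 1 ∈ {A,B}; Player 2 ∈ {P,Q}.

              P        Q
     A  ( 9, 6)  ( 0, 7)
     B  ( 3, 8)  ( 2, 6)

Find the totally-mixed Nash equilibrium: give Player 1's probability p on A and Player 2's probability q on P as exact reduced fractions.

P1 indiff ⇒ q·9+(1-q)·0 = q·3+(1-q)·2 ⇒ q(6) = (1-q)(2) ⇒ q = 1/4
P2 indiff ⇒ p·6+(1-p)·8 = p·7+(1-p)·6 ⇒ p(-1) = (1-p)(-2) ⇒ p = 2/3

p=2/3, q=1/4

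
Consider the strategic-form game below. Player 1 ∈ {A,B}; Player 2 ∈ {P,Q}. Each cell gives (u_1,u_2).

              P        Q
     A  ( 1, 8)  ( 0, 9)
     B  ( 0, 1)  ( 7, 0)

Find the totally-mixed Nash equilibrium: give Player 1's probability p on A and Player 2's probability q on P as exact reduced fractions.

p=1/2, q=7/8

P1 indiff ⇒ q·1+(1-q)·0 = q·0+(1-q)·7 ⇒ q(1) = (1-q)(7) ⇒ q = 7/8
P2 indiff ⇒ p·8+(1-p)·1 = p·9+(1-p)·0 ⇒ p(-1) = (1-p)(-1) ⇒ p = 1/2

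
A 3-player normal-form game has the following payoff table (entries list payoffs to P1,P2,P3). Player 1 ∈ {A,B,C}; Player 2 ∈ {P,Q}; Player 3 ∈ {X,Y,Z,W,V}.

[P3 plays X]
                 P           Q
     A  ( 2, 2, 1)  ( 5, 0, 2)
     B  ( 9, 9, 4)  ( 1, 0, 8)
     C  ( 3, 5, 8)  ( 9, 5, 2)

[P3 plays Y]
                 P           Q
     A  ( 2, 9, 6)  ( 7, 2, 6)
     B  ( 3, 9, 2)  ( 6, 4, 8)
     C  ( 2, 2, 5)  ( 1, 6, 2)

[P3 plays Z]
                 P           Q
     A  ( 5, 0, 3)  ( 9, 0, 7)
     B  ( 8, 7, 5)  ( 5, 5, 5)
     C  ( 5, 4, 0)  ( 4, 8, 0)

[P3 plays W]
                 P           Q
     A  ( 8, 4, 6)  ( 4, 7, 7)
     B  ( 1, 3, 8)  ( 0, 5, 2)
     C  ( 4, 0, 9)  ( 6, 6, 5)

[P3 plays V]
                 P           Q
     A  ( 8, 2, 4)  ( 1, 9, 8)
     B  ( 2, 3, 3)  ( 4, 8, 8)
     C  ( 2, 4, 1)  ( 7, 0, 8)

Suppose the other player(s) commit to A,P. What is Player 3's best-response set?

P3 best: {Y,W}

u_3(X vs A,P) = 1
u_3(Y vs A,P) = 6
u_3(Z vs A,P) = 3
u_3(W vs A,P) = 6
u_3(V vs A,P) = 4
max payoff 6 at {Y,W}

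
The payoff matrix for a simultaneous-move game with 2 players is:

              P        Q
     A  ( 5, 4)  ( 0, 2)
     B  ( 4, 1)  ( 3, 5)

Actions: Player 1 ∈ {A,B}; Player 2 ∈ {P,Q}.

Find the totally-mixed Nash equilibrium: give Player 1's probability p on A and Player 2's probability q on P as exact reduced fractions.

P1 indiff ⇒ q·5+(1-q)·0 = q·4+(1-q)·3 ⇒ q(1) = (1-q)(3) ⇒ q = 3/4
P2 indiff ⇒ p·4+(1-p)·1 = p·2+(1-p)·5 ⇒ p(2) = (1-p)(4) ⇒ p = 2/3

p=2/3, q=3/4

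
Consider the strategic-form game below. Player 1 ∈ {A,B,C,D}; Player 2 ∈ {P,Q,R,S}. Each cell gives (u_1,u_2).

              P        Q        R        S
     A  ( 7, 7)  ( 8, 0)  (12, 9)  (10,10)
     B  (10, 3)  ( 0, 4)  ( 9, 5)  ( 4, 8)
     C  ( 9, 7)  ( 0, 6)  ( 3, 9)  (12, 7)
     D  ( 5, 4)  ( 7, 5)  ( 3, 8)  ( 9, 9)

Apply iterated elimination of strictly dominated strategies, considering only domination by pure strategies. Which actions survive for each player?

P1 drop D (A beats it: P:7>5 Q:8>7 R:12>3 S:10>9)
P2 drop P (R beats it: A:9>7 B:5>3 C:9>7)
P1 drop B (A beats it: Q:8>0 R:12>9 S:10>4)
P2 drop Q (R beats it: A:9>0 C:9>6)
P1→{A,C} P2→{R,S}

IESDS → P1:{A,C} P2:{R,S}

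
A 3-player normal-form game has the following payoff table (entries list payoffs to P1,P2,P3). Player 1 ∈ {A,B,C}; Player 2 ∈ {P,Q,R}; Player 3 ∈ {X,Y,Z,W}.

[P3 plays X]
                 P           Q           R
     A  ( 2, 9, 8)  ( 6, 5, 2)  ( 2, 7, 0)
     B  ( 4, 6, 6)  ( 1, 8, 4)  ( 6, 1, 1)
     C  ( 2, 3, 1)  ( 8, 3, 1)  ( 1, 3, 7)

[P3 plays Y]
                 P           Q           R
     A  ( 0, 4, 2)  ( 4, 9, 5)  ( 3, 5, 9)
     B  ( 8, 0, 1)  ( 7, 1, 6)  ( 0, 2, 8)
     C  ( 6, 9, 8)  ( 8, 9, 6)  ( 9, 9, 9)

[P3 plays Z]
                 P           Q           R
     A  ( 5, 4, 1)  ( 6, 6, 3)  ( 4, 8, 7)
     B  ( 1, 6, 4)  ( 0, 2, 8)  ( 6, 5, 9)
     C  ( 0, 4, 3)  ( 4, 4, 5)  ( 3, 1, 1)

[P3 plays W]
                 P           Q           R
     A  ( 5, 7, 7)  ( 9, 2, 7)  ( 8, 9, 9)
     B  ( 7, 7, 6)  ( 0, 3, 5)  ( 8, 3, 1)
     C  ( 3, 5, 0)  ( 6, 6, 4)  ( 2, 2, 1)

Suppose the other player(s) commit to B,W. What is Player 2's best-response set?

BR_2 = {P}

u_2(P vs B,W) = 7
u_2(Q vs B,W) = 3
u_2(R vs B,W) = 3
max payoff 7 at {P}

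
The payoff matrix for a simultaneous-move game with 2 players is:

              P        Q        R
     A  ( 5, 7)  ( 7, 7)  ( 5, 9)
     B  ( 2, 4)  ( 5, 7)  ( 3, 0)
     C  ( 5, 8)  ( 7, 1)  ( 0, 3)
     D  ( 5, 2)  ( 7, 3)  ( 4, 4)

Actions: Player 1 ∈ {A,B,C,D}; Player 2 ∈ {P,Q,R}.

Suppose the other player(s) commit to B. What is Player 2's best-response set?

u_2(P vs B) = 4
u_2(Q vs B) = 7
u_2(R vs B) = 0
max payoff 7 at {Q}

argmax u_2 = {Q}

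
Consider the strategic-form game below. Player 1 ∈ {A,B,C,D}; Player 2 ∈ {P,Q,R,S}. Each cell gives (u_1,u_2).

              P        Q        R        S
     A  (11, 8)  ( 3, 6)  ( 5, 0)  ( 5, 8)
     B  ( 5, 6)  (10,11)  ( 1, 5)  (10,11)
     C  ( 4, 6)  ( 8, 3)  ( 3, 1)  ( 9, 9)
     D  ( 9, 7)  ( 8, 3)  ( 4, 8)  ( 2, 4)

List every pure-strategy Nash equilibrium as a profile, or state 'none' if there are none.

PSNE = {(A,P), (B,Q), (B,S)}

(A,P): NE
(A,Q): not NE [P1→B gives 10>3; P2→S gives 8>6]
(A,R): not NE [P2→S gives 8>0]
(A,S): not NE [P1→B gives 10>5]
(B,P): not NE [P1→A gives 11>5; P2→S gives 11>6]
(B,Q): NE
(B,R): not NE [P1→A gives 5>1; P2→S gives 11>5]
(B,S): NE
(C,P): not NE [P1→A gives 11>4; P2→S gives 9>6]
(C,Q): not NE [P1→B gives 10>8; P2→S gives 9>3]
(C,R): not NE [P1→A gives 5>3; P2→S gives 9>1]
(C,S): not NE [P1→B gives 10>9]
(D,P): not NE [P1→A gives 11>9; P2→R gives 8>7]
(D,Q): not NE [P1→B gives 10>8; P2→R gives 8>3]
(D,R): not NE [P1→A gives 5>4]
(D,S): not NE [P1→B gives 10>2; P2→R gives 8>4]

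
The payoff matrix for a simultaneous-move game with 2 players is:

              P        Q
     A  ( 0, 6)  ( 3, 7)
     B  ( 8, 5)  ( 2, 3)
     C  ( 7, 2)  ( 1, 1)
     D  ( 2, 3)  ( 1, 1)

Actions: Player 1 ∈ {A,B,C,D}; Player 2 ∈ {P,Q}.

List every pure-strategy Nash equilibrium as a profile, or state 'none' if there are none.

Nash profiles: (A,Q), (B,P)

(A,P): not NE [P1→B gives 8>0; P2→Q gives 7>6]
(A,Q): NE
(B,P): NE
(B,Q): not NE [P1→A gives 3>2; P2→P gives 5>3]
(C,P): not NE [P1→B gives 8>7]
(C,Q): not NE [P1→A gives 3>1; P2→P gives 2>1]
(D,P): not NE [P1→B gives 8>2]
(D,Q): not NE [P1→A gives 3>1; P2→P gives 3>1]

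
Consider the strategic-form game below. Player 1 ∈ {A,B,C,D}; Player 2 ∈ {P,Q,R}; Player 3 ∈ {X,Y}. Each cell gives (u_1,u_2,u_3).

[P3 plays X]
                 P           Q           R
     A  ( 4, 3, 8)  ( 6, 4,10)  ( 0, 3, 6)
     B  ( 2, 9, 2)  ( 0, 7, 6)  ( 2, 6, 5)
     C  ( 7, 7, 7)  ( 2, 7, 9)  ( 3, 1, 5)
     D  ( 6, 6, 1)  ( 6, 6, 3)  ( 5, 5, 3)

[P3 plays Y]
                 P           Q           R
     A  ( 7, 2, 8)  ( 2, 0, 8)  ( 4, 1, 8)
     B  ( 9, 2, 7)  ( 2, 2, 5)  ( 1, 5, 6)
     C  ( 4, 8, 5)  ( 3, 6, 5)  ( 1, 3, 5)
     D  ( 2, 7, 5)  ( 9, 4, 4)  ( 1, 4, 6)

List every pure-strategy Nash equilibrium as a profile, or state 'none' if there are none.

(A,P,X): not NE [P1→C gives 7>4; P2→Q gives 4>3]
(A,P,Y): not NE [P1→B gives 9>7]
(A,Q,X): NE
(A,Q,Y): not NE [P1→D gives 9>2; P2→P gives 2>0; P3→X gives 10>8]
(A,R,X): not NE [P1→D gives 5>0; P2→Q gives 4>3; P3→Y gives 8>6]
(A,R,Y): not NE [P2→P gives 2>1]
(B,P,X): not NE [P1→C gives 7>2; P3→Y gives 7>2]
(B,P,Y): not NE [P2→R gives 5>2]
(B,Q,X): not NE [P1→D gives 6>0; P2→P gives 9>7]
(B,Q,Y): not NE [P1→D gives 9>2; P2→R gives 5>2; P3→X gives 6>5]
(B,R,X): not NE [P1→D gives 5>2; P2→P gives 9>6; P3→Y gives 6>5]
(B,R,Y): not NE [P1→A gives 4>1]
(C,P,X): NE
(C,P,Y): not NE [P1→B gives 9>4; P3→X gives 7>5]
(C,Q,X): not NE [P1→D gives 6>2]
(C,Q,Y): not NE [P1→D gives 9>3; P2→P gives 8>6; P3→X gives 9>5]
(C,R,X): not NE [P1→D gives 5>3; P2→Q gives 7>1]
(C,R,Y): not NE [P1→A gives 4>1; P2→P gives 8>3]
(D,P,X): not NE [P1→C gives 7>6; P3→Y gives 5>1]
(D,P,Y): not NE [P1→B gives 9>2]
(D,Q,X): not NE [P3→Y gives 4>3]
(D,Q,Y): not NE [P2→P gives 7>4]
(D,R,X): not NE [P2→Q gives 6>5; P3→Y gives 6>3]
(D,R,Y): not NE [P1→A gives 4>1; P2→P gives 7>4]

NE set: (A,Q,X), (C,P,X)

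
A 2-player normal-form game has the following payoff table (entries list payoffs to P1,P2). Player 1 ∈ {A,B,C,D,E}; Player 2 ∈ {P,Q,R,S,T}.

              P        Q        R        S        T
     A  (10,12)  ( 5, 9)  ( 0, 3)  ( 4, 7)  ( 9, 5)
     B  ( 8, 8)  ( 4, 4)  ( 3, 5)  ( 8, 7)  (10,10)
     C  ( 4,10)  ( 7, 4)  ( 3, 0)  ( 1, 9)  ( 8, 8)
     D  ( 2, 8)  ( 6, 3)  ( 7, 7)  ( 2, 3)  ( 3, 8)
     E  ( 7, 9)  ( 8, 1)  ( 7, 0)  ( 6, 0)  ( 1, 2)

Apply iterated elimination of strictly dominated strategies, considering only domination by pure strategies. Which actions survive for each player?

IESDS → P1:{A,B} P2:{P,T}

P2 drop Q (P beats it: A:12>9 B:8>4 C:10>4 D:8>3 E:9>1)
P2 drop R (P beats it: A:12>3 B:8>5 C:10>0 D:8>7 E:9>0)
P1 drop C (A beats it: P:10>4 S:4>1 T:9>8)
P1 drop D (A beats it: P:10>2 S:4>2 T:9>3)
P1 drop E (B beats it: P:8>7 S:8>6 T:10>1)
P2 drop S (P beats it: A:12>7 B:8>7)
P1→{A,B} P2→{P,T}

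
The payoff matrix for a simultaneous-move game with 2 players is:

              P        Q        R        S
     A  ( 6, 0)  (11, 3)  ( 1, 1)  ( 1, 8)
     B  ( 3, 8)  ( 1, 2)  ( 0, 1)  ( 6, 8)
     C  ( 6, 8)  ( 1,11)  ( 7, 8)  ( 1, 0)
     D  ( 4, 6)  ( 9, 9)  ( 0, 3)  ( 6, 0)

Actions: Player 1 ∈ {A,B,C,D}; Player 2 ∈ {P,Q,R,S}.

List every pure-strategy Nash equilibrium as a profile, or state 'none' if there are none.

PSNE = {(B,S)}

(A,P): not NE [P2→S gives 8>0]
(A,Q): not NE [P2→S gives 8>3]
(A,R): not NE [P1→C gives 7>1; P2→S gives 8>1]
(A,S): not NE [P1→D gives 6>1]
(B,P): not NE [P1→C gives 6>3]
(B,Q): not NE [P1→A gives 11>1; P2→S gives 8>2]
(B,R): not NE [P1→C gives 7>0; P2→S gives 8>1]
(B,S): NE
(C,P): not NE [P2→Q gives 11>8]
(C,Q): not NE [P1→A gives 11>1]
(C,R): not NE [P2→Q gives 11>8]
(C,S): not NE [P1→D gives 6>1; P2→Q gives 11>0]
(D,P): not NE [P1→C gives 6>4; P2→Q gives 9>6]
(D,Q): not NE [P1→A gives 11>9]
(D,R): not NE [P1→C gives 7>0; P2→Q gives 9>3]
(D,S): not NE [P2→Q gives 9>0]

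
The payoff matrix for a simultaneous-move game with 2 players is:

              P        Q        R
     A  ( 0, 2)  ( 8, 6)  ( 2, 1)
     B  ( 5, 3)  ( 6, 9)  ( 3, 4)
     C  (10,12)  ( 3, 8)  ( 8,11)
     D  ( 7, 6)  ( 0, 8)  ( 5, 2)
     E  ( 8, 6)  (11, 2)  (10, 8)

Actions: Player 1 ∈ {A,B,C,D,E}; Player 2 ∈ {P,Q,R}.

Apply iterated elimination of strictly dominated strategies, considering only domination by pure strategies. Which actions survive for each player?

Remaining: P1:{C,E} P2:{P,R}

P1 drop A (E beats it: P:8>0 Q:11>8 R:10>2)
P1 drop B (E beats it: P:8>5 Q:11>6 R:10>3)
P1 drop D (C beats it: P:10>7 Q:3>0 R:8>5)
P2 drop Q (P beats it: C:12>8 E:6>2)
P1→{C,E} P2→{P,R}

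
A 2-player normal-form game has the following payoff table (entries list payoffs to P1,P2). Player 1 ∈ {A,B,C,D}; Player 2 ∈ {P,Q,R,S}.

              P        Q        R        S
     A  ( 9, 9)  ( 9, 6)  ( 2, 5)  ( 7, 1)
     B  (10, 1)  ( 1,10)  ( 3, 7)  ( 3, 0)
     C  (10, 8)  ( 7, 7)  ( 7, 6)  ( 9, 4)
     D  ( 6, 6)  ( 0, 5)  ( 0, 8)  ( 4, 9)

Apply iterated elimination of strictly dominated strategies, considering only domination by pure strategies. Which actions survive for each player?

P1 drop D (A beats it: P:9>6 Q:9>0 R:2>0 S:7>4)
P2 drop R (Q beats it: A:6>5 B:10>7 C:7>6)
P2 drop S (P beats it: A:9>1 B:1>0 C:8>4)
P1→{A,B,C} P2→{P,Q}

Remaining: P1:{A,B,C} P2:{P,Q}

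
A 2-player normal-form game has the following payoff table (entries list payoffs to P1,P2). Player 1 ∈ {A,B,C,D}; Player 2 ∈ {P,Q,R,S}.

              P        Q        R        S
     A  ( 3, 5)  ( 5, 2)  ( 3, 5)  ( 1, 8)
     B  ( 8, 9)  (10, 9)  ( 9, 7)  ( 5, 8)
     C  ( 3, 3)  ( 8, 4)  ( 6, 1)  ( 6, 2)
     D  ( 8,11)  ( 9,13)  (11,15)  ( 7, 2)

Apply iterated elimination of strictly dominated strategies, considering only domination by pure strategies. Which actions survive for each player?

P1 drop A (B beats it: P:8>3 Q:10>5 R:9>3 S:5>1)
P1 drop C (D beats it: P:8>3 Q:9>8 R:11>6 S:7>6)
P2 drop S (P beats it: B:9>8 D:11>2)
P1→{B,D} P2→{P,Q,R}

Survivors P1:{B,D} P2:{P,Q,R}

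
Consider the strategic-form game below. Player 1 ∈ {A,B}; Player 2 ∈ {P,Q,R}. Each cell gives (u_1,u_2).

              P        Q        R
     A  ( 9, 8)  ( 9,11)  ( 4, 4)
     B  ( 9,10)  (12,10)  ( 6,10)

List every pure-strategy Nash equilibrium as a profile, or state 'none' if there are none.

(A,P): not NE [P2→Q gives 11>8]
(A,Q): not NE [P1→B gives 12>9]
(A,R): not NE [P1→B gives 6>4; P2→Q gives 11>4]
(B,P): NE
(B,Q): NE
(B,R): NE

Nash profiles: (B,P), (B,Q), (B,R)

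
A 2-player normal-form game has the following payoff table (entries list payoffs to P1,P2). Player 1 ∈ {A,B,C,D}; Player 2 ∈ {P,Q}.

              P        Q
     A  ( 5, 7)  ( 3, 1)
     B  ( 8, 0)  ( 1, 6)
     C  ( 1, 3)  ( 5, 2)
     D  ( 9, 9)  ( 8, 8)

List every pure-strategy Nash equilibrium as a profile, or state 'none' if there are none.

(A,P): not NE [P1→D gives 9>5]
(A,Q): not NE [P1→D gives 8>3; P2→P gives 7>1]
(B,P): not NE [P1→D gives 9>8; P2→Q gives 6>0]
(B,Q): not NE [P1→D gives 8>1]
(C,P): not NE [P1→D gives 9>1]
(C,Q): not NE [P1→D gives 8>5; P2→P gives 3>2]
(D,P): NE
(D,Q): not NE [P2→P gives 9>8]

PSNE = {(D,P)}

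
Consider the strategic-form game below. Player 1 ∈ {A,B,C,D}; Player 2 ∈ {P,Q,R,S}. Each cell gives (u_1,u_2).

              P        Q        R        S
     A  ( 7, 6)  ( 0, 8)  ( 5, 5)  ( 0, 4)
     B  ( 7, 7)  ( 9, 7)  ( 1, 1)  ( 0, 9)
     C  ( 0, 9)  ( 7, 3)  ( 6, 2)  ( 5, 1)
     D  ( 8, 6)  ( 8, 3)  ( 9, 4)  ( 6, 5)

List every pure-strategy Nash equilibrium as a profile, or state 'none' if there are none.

Nash profiles: (D,P)

(A,P): not NE [P1→D gives 8>7; P2→Q gives 8>6]
(A,Q): not NE [P1→B gives 9>0]
(A,R): not NE [P1→D gives 9>5; P2→Q gives 8>5]
(A,S): not NE [P1→D gives 6>0; P2→Q gives 8>4]
(B,P): not NE [P1→D gives 8>7; P2→S gives 9>7]
(B,Q): not NE [P2→S gives 9>7]
(B,R): not NE [P1→D gives 9>1; P2→S gives 9>1]
(B,S): not NE [P1→D gives 6>0]
(C,P): not NE [P1→D gives 8>0]
(C,Q): not NE [P1→B gives 9>7; P2→P gives 9>3]
(C,R): not NE [P1→D gives 9>6; P2→P gives 9>2]
(C,S): not NE [P1→D gives 6>5; P2→P gives 9>1]
(D,P): NE
(D,Q): not NE [P1→B gives 9>8; P2→P gives 6>3]
(D,R): not NE [P2→P gives 6>4]
(D,S): not NE [P2→P gives 6>5]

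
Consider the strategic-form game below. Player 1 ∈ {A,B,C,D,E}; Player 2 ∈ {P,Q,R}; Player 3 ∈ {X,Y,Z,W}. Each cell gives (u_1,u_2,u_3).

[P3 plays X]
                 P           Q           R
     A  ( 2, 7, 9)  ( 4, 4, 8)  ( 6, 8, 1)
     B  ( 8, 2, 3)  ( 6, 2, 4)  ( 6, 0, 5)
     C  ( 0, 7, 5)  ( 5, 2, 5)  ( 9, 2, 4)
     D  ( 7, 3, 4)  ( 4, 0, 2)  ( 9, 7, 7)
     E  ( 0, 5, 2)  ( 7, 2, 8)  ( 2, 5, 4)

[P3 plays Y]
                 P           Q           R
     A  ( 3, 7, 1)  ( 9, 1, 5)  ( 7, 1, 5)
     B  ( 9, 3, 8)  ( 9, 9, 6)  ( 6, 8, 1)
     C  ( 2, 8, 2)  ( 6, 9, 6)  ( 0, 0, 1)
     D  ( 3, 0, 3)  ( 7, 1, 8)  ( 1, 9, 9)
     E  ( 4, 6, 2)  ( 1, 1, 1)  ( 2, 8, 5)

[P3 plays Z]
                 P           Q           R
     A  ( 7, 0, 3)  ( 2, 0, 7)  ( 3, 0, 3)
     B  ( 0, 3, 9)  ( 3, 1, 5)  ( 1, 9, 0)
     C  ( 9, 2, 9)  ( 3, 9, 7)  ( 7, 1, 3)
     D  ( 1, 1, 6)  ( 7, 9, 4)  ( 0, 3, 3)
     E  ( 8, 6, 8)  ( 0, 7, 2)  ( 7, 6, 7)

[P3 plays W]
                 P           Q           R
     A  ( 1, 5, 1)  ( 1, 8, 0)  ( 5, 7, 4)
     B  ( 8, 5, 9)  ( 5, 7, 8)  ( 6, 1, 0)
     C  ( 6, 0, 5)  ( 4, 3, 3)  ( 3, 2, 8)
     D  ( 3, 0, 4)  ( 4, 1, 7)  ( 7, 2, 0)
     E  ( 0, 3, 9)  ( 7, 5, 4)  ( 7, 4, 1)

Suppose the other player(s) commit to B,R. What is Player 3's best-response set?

argmax u_3 = {X}

u_3(X vs B,R) = 5
u_3(Y vs B,R) = 1
u_3(Z vs B,R) = 0
u_3(W vs B,R) = 0
max payoff 5 at {X}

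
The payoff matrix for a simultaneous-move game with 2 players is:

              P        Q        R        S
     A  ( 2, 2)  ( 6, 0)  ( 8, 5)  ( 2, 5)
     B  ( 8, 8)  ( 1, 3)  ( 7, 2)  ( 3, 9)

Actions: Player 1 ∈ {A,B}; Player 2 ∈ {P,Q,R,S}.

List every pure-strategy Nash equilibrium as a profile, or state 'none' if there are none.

NE set: (A,R), (B,S)

(A,P): not NE [P1→B gives 8>2; P2→S gives 5>2]
(A,Q): not NE [P2→S gives 5>0]
(A,R): NE
(A,S): not NE [P1→B gives 3>2]
(B,P): not NE [P2→S gives 9>8]
(B,Q): not NE [P1→A gives 6>1; P2→S gives 9>3]
(B,R): not NE [P1→A gives 8>7; P2→S gives 9>2]
(B,S): NE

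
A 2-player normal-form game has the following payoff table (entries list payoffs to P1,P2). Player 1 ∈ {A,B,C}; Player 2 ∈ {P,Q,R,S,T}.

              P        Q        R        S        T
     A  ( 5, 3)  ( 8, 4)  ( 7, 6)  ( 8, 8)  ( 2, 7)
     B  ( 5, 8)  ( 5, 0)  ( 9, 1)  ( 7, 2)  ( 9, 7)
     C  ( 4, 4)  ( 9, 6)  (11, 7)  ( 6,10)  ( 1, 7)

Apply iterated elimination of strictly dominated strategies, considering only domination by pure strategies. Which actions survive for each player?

P2 drop Q (R beats it: A:6>4 B:1>0 C:7>6)
P2 drop R (S beats it: A:8>6 B:2>1 C:10>7)
P1 drop C (A beats it: P:5>4 S:8>6 T:2>1)
P1→{A,B} P2→{P,S,T}

Survivors P1:{A,B} P2:{P,S,T}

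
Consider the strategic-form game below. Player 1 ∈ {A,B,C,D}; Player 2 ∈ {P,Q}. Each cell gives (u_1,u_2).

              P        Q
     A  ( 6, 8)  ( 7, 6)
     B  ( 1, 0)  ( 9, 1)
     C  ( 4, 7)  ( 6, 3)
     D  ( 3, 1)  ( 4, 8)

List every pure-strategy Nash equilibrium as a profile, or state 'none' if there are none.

(A,P): NE
(A,Q): not NE [P1→B gives 9>7; P2→P gives 8>6]
(B,P): not NE [P1→A gives 6>1; P2→Q gives 1>0]
(B,Q): NE
(C,P): not NE [P1→A gives 6>4]
(C,Q): not NE [P1→B gives 9>6; P2→P gives 7>3]
(D,P): not NE [P1→A gives 6>3; P2→Q gives 8>1]
(D,Q): not NE [P1→B gives 9>4]

PSNE = {(A,P), (B,Q)}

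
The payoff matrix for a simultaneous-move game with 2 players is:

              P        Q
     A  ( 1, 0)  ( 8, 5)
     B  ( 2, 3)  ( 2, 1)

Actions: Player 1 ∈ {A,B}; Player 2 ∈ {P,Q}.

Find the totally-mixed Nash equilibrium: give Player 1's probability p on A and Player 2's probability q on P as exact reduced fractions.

P1 indiff ⇒ q·1+(1-q)·8 = q·2+(1-q)·2 ⇒ q(-1) = (1-q)(-6) ⇒ q = 6/7
P2 indiff ⇒ p·0+(1-p)·3 = p·5+(1-p)·1 ⇒ p(-5) = (1-p)(-2) ⇒ p = 2/7

(p,q) = (2/7, 6/7)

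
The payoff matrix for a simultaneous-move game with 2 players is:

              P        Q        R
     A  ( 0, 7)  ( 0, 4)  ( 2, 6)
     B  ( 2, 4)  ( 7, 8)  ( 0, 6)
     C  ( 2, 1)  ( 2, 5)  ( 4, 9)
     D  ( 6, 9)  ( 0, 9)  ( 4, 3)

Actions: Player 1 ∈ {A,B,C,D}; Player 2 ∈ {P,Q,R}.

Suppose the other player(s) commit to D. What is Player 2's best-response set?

u_2(P vs D) = 9
u_2(Q vs D) = 9
u_2(R vs D) = 3
max payoff 9 at {P,Q}

P2 best: {P,Q}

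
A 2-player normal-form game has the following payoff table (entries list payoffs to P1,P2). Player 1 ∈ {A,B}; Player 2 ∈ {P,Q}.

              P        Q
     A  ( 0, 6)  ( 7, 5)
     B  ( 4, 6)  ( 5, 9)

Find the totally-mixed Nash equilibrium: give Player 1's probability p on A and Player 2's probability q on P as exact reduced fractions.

P1 indiff ⇒ q·0+(1-q)·7 = q·4+(1-q)·5 ⇒ q(-4) = (1-q)(-2) ⇒ q = 1/3
P2 indiff ⇒ p·6+(1-p)·6 = p·5+(1-p)·9 ⇒ p(1) = (1-p)(3) ⇒ p = 3/4

(p,q) = (3/4, 1/3)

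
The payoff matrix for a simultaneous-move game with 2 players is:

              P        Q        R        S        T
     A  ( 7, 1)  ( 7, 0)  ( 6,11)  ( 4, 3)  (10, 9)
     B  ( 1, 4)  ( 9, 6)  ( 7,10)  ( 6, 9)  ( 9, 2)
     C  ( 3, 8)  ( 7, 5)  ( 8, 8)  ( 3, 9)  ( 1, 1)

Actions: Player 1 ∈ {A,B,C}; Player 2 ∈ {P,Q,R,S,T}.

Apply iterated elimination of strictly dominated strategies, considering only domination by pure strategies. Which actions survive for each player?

P2 drop P (S beats it: A:3>1 B:9>4 C:9>8)
P2 drop Q (R beats it: A:11>0 B:10>6 C:8>5)
P2 drop T (R beats it: A:11>9 B:10>2 C:8>1)
P1 drop A (B beats it: R:7>6 S:6>4)
P1→{B,C} P2→{R,S}

Remaining: P1:{B,C} P2:{R,S}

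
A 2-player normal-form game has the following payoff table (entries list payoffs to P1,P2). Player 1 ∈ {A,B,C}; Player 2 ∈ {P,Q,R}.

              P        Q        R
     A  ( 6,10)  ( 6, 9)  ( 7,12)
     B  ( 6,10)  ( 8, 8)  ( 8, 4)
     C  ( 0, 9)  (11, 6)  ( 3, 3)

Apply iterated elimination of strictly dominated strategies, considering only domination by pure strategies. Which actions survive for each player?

Remaining: P1:{A,B} P2:{P,R}

P2 drop Q (P beats it: A:10>9 B:10>8 C:9>6)
P1 drop C (A beats it: P:6>0 R:7>3)
P1→{A,B} P2→{P,R}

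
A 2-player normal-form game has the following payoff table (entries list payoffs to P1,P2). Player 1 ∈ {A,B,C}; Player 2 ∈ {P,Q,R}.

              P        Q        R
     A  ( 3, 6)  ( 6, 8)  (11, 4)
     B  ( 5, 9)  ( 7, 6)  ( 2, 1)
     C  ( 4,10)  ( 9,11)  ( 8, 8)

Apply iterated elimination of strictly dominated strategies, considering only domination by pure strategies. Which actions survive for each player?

P2 drop R (P beats it: A:6>4 B:9>1 C:10>8)
P1 drop A (B beats it: P:5>3 Q:7>6)
P1→{B,C} P2→{P,Q}

Survivors P1:{B,C} P2:{P,Q}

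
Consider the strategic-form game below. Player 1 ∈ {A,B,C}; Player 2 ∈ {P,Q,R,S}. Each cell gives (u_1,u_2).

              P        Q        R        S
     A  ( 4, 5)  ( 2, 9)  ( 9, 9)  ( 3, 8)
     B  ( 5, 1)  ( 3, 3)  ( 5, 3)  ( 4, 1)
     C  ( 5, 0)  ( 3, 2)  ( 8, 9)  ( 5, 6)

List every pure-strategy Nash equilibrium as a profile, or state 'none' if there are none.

(A,P): not NE [P1→C gives 5>4; P2→R gives 9>5]
(A,Q): not NE [P1→C gives 3>2]
(A,R): NE
(A,S): not NE [P1→C gives 5>3; P2→R gives 9>8]
(B,P): not NE [P2→R gives 3>1]
(B,Q): NE
(B,R): not NE [P1→A gives 9>5]
(B,S): not NE [P1→C gives 5>4; P2→R gives 3>1]
(C,P): not NE [P2→R gives 9>0]
(C,Q): not NE [P2→R gives 9>2]
(C,R): not NE [P1→A gives 9>8]
(C,S): not NE [P2→R gives 9>6]

NE set: (A,R), (B,Q)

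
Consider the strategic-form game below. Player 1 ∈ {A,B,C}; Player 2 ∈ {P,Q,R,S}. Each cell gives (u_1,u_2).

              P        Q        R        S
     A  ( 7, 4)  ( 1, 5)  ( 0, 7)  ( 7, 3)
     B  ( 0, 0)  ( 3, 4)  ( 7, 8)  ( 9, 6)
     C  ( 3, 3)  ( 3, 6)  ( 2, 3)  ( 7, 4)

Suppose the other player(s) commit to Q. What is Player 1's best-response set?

u_1(A vs Q) = 1
u_1(B vs Q) = 3
u_1(C vs Q) = 3
max payoff 3 at {B,C}

BR_1 = {B,C}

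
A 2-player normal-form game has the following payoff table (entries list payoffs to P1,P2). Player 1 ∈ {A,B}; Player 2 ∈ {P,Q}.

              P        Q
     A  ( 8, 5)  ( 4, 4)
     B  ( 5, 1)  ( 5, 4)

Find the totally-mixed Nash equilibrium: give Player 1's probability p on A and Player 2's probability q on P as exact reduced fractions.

P1 indiff ⇒ q·8+(1-q)·4 = q·5+(1-q)·5 ⇒ q(3) = (1-q)(1) ⇒ q = 1/4
P2 indiff ⇒ p·5+(1-p)·1 = p·4+(1-p)·4 ⇒ p(1) = (1-p)(3) ⇒ p = 3/4

p=3/4, q=1/4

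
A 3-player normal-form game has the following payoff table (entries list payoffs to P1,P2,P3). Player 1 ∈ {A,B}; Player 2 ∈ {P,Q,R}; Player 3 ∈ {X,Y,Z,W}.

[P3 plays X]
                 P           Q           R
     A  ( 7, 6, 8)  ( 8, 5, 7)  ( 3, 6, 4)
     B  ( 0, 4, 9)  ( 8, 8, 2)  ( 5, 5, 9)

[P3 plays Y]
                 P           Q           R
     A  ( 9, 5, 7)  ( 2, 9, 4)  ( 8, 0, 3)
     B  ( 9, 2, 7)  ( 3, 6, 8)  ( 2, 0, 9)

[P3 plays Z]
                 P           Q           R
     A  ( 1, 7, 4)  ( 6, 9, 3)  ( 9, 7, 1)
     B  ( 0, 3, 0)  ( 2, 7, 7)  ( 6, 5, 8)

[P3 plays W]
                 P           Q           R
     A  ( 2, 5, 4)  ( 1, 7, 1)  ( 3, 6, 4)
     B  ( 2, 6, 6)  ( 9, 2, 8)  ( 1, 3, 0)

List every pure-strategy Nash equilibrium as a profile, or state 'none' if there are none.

NE set: (A,P,X), (B,Q,Y)

(A,P,X): NE
(A,P,Y): not NE [P2→Q gives 9>5; P3→X gives 8>7]
(A,P,Z): not NE [P2→Q gives 9>7; P3→X gives 8>4]
(A,P,W): not NE [P2→Q gives 7>5; P3→X gives 8>4]
(A,Q,X): not NE [P2→R gives 6>5]
(A,Q,Y): not NE [P1→B gives 3>2; P3→X gives 7>4]
(A,Q,Z): not NE [P3→X gives 7>3]
(A,Q,W): not NE [P1→B gives 9>1; P3→X gives 7>1]
(A,R,X): not NE [P1→B gives 5>3]
(A,R,Y): not NE [P2→Q gives 9>0; P3→W gives 4>3]
(A,R,Z): not NE [P2→Q gives 9>7; P3→W gives 4>1]
(A,R,W): not NE [P2→Q gives 7>6]
(B,P,X): not NE [P1→A gives 7>0; P2→Q gives 8>4]
(B,P,Y): not NE [P2→Q gives 6>2; P3→X gives 9>7]
(B,P,Z): not NE [P1→A gives 1>0; P2→Q gives 7>3; P3→X gives 9>0]
(B,P,W): not NE [P3→X gives 9>6]
(B,Q,X): not NE [P3→W gives 8>2]
(B,Q,Y): NE
(B,Q,Z): not NE [P1→A gives 6>2; P3→W gives 8>7]
(B,Q,W): not NE [P2→P gives 6>2]
(B,R,X): not NE [P2→Q gives 8>5]
(B,R,Y): not NE [P1→A gives 8>2; P2→Q gives 6>0]
(B,R,Z): not NE [P1→A gives 9>6; P2→Q gives 7>5; P3→Y gives 9>8]
(B,R,W): not NE [P1→A gives 3>1; P2→P gives 6>3; P3→Y gives 9>0]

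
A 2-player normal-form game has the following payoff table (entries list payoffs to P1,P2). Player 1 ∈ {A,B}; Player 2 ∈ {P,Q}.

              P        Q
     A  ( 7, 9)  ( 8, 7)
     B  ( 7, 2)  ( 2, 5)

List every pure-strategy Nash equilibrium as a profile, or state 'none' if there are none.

PSNE = {(A,P)}

(A,P): NE
(A,Q): not NE [P2→P gives 9>7]
(B,P): not NE [P2→Q gives 5>2]
(B,Q): not NE [P1→A gives 8>2]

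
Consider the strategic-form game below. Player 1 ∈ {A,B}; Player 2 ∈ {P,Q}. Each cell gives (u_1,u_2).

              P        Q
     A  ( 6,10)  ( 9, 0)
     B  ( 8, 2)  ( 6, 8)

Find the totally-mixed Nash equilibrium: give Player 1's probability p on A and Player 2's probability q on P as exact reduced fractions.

(p,q) = (3/8, 3/5)

P1 indiff ⇒ q·6+(1-q)·9 = q·8+(1-q)·6 ⇒ q(-2) = (1-q)(-3) ⇒ q = 3/5
P2 indiff ⇒ p·10+(1-p)·2 = p·0+(1-p)·8 ⇒ p(10) = (1-p)(6) ⇒ p = 3/8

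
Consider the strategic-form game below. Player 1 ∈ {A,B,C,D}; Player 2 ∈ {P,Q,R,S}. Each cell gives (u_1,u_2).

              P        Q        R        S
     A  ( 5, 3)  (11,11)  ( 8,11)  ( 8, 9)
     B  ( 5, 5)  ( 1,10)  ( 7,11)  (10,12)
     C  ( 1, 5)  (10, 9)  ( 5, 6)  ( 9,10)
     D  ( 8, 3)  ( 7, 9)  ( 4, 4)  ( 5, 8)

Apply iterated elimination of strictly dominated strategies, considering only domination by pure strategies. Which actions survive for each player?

Remaining: P1:{A,B,C} P2:{Q,R,S}

P2 drop P (Q beats it: A:11>3 B:10>5 C:9>5 D:9>3)
P1 drop D (A beats it: Q:11>7 R:8>4 S:8>5)
P1→{A,B,C} P2→{Q,R,S}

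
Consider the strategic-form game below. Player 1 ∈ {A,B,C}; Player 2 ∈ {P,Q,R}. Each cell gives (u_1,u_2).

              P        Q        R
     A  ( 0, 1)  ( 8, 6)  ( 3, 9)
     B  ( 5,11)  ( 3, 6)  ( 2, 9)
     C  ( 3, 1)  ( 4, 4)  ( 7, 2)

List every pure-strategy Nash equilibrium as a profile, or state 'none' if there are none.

PSNE = {(B,P)}

(A,P): not NE [P1→B gives 5>0; P2→R gives 9>1]
(A,Q): not NE [P2→R gives 9>6]
(A,R): not NE [P1→C gives 7>3]
(B,P): NE
(B,Q): not NE [P1→A gives 8>3; P2→P gives 11>6]
(B,R): not NE [P1→C gives 7>2; P2→P gives 11>9]
(C,P): not NE [P1→B gives 5>3; P2→Q gives 4>1]
(C,Q): not NE [P1→A gives 8>4]
(C,R): not NE [P2→Q gives 4>2]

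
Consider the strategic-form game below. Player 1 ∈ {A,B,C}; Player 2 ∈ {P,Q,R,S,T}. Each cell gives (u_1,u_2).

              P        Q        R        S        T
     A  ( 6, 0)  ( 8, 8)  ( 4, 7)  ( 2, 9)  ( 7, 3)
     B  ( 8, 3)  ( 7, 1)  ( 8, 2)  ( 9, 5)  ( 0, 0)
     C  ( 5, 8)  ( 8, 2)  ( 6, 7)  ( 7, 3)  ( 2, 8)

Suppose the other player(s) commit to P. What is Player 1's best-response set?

P1 best: {B}

u_1(A vs P) = 6
u_1(B vs P) = 8
u_1(C vs P) = 5
max payoff 8 at {B}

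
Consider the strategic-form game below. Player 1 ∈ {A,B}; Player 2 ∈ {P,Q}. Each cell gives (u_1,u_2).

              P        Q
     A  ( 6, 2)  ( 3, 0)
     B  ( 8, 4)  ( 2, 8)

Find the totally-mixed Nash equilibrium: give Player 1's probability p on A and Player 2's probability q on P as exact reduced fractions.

P1 indiff ⇒ q·6+(1-q)·3 = q·8+(1-q)·2 ⇒ q(-2) = (1-q)(-1) ⇒ q = 1/3
P2 indiff ⇒ p·2+(1-p)·4 = p·0+(1-p)·8 ⇒ p(2) = (1-p)(4) ⇒ p = 2/3

p=2/3, q=1/3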